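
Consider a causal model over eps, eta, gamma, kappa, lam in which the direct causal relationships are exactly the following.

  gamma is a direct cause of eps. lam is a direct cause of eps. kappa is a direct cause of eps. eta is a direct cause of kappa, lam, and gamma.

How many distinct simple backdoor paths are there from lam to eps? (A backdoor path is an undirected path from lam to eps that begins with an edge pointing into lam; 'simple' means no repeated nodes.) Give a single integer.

2

A backdoor path from lam to eps is any simple undirected path whose first edge points into lam (i.e. leaves lam via a parent).
Parents of lam: {eta}.
Enumerating:
  P1: lam <- eta -> gamma -> eps
  P2: lam <- eta -> kappa -> eps
That exhausts the simple backdoor paths. Count: 2.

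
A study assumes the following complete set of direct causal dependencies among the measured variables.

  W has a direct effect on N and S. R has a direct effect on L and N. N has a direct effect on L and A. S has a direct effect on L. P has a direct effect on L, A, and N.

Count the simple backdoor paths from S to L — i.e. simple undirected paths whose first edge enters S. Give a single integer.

4

A backdoor path from S to L is any simple undirected path whose first edge points into S (i.e. leaves S via a parent).
Parents of S: {W}.
Enumerating:
  P1: S <- W -> N <- P -> L
  P2: S <- W -> N <- R -> L
  P3: S <- W -> N -> A <- P -> L
  P4: S <- W -> N -> L
That exhausts the simple backdoor paths. Count: 4.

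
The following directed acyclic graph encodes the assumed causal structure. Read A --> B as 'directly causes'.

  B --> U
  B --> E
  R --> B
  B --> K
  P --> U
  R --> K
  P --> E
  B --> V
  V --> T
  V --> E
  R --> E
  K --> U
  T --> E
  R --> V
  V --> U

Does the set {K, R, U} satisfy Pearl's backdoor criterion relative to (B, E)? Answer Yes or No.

Backdoor paths from B to E (paths whose first edge points into B):
  P1: B <- R -> V -> T -> E
  P2: B <- R -> V -> U <- P -> E
  P3: B <- R -> V -> E
  P4: B <- R -> K -> U <- V -> T -> E
  P5: B <- R -> K -> U <- V -> E
  P6: B <- R -> K -> U <- P -> E
  P7: B <- R -> E
Condition 1 (no descendant of B in the set): FAILS — K and U are descendants of B.
Condition 2 (every backdoor path blocked by {K, R, U}):
  P1: blocked at fork node R ∈ conditioning set.
  P2: blocked at fork node R ∈ conditioning set.
  P3: blocked at fork node R ∈ conditioning set.
  P4: blocked at fork node R ∈ conditioning set.
  P5: blocked at fork node R ∈ conditioning set.
  P6: blocked at fork node R ∈ conditioning set.
  P7: blocked at fork node R ∈ conditioning set.
{K, R, U} does not satisfy the backdoor criterion.

No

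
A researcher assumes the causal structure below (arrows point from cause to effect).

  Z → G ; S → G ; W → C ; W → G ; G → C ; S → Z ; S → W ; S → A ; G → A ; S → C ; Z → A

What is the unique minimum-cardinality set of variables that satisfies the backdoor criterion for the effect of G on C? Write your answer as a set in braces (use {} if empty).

{S, W}

Variables eligible for adjustment (non-descendants of G, excluding G and C): {S, W, Z}.
Backdoor paths from G to C:
  P1: G <- S -> W -> C
  P2: G <- S -> C
  P3: G <- Z <- S -> W -> C
  P4: G <- Z <- S -> C
  P5: G <- Z -> A <- S -> W -> C
  P6: G <- Z -> A <- S -> C
  P7: G <- W <- S -> C
  P8: G <- W -> C
The empty set is not sufficient: P1 (G <- S -> W -> C) has no collider blocking it and no conditioned non-collider, so it is open.
Try {S, W}:
  P1: blocked at fork node S ∈ conditioning set.
  P2: blocked at fork node S ∈ conditioning set.
  P3: blocked at fork node S ∈ conditioning set.
  P4: blocked at fork node S ∈ conditioning set.
  P5: blocked at collider A (neither it nor any descendant is in the conditioning set).
  P6: blocked at collider A (neither it nor any descendant is in the conditioning set).
  P7: blocked at chain node W ∈ conditioning set.
  P8: blocked at fork node W ∈ conditioning set.
{S, W} contains no descendant of G and blocks every backdoor path.
Every element of {S, W} is needed (dropping S leaves P2 open; dropping W leaves P8 open), so no proper subset is valid.
Among all size-2 subsets of the eligible variables, only {S, W} blocks every backdoor path, so it is the unique smallest valid adjustment set.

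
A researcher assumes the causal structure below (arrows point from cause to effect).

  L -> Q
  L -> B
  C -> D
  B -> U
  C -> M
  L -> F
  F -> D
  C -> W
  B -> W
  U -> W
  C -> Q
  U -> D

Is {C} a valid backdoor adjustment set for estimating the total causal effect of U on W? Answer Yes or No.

Backdoor paths from U to W (paths whose first edge points into U):
  P1: U <- B <- L -> Q <- C -> W
  P2: U <- B <- L -> F -> D <- C -> W
  P3: U <- B -> W
Condition 1 (no descendant of U in the set): holds — descendants of U are {D, W}; none are in {C}.
Condition 2 (every backdoor path blocked by {C}):
  P1: blocked at collider Q (neither it nor any descendant is in the conditioning set).
  P2: blocked at collider D (neither it nor any descendant is in the conditioning set).
  P3: open — no interior node is in the conditioning set.
{C} does not satisfy the backdoor criterion.

No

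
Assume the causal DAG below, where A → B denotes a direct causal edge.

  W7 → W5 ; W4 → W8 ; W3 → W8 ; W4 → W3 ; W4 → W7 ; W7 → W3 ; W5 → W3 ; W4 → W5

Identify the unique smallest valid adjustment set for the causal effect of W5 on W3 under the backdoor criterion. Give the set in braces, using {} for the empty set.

{W4, W7}

Variables eligible for adjustment (non-descendants of W5, excluding W5 and W3): {W4, W7}.
Backdoor paths from W5 to W3:
  P1: W5 <- W4 -> W7 -> W3
  P2: W5 <- W4 -> W3
  P3: W5 <- W4 -> W8 <- W3
  P4: W5 <- W7 <- W4 -> W3
  P5: W5 <- W7 <- W4 -> W8 <- W3
  P6: W5 <- W7 -> W3
The empty set is not sufficient: P1 (W5 <- W4 -> W7 -> W3) has no collider blocking it and no conditioned non-collider, so it is open.
Try {W4, W7}:
  P1: blocked at fork node W4 ∈ conditioning set.
  P2: blocked at fork node W4 ∈ conditioning set.
  P3: blocked at fork node W4 ∈ conditioning set.
  P4: blocked at chain node W7 ∈ conditioning set.
  P5: blocked at chain node W7 ∈ conditioning set.
  P6: blocked at fork node W7 ∈ conditioning set.
{W4, W7} contains no descendant of W5 and blocks every backdoor path.
Every element of {W4, W7} is needed (dropping W4 leaves P2 open; dropping W7 leaves P6 open), so no proper subset is valid.
Among all size-2 subsets of the eligible variables, only {W4, W7} blocks every backdoor path, so it is the unique smallest valid adjustment set.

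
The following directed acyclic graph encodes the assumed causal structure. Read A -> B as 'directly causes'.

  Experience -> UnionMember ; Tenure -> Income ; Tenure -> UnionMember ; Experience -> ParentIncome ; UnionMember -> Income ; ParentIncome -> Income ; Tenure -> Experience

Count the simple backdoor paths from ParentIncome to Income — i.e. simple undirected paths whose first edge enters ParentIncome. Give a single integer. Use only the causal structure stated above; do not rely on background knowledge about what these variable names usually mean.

4

A backdoor path from ParentIncome to Income is any simple undirected path whose first edge points into ParentIncome (i.e. leaves ParentIncome via a parent).
Parents of ParentIncome: {Experience}.
Enumerating:
  P1: ParentIncome <- Experience <- Tenure -> UnionMember -> Income
  P2: ParentIncome <- Experience <- Tenure -> Income
  P3: ParentIncome <- Experience -> UnionMember <- Tenure -> Income
  P4: ParentIncome <- Experience -> UnionMember -> Income
That exhausts the simple backdoor paths. Count: 4.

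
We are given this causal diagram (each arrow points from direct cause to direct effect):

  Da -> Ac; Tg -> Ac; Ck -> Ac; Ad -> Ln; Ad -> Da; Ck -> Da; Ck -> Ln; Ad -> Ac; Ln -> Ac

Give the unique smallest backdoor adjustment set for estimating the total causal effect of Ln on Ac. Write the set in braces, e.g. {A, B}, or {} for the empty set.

Variables eligible for adjustment (non-descendants of Ln, excluding Ln and Ac): {Ad, Ck, Da, Tg}.
Backdoor paths from Ln to Ac:
  P1: Ln <- Ck -> Da <- Ad -> Ac
  P2: Ln <- Ck -> Da -> Ac
  P3: Ln <- Ck -> Ac
  P4: Ln <- Ad -> Da <- Ck -> Ac
  P5: Ln <- Ad -> Da -> Ac
  P6: Ln <- Ad -> Ac
The empty set is not sufficient: P2 (Ln <- Ck -> Da -> Ac) has no collider blocking it and no conditioned non-collider, so it is open.
Try {Ad, Ck}:
  P1: blocked at fork node Ck ∈ conditioning set.
  P2: blocked at fork node Ck ∈ conditioning set.
  P3: blocked at fork node Ck ∈ conditioning set.
  P4: blocked at fork node Ad ∈ conditioning set.
  P5: blocked at fork node Ad ∈ conditioning set.
  P6: blocked at fork node Ad ∈ conditioning set.
{Ad, Ck} contains no descendant of Ln and blocks every backdoor path.
Every element of {Ad, Ck} is needed (dropping Ad leaves P5 open; dropping Ck leaves P2 open), so no proper subset is valid.
Among all size-2 subsets of the eligible variables, only {Ad, Ck} blocks every backdoor path, so it is the unique smallest valid adjustment set.

{Ad, Ck}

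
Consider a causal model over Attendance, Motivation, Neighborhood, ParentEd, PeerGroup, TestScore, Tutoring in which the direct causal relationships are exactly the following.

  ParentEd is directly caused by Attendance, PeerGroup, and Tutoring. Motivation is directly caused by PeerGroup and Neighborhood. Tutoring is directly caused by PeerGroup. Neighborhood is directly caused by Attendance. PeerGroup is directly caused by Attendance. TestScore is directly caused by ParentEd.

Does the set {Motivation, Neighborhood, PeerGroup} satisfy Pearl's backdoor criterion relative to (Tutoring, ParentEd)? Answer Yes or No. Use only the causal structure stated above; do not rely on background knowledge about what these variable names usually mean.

Backdoor paths from Tutoring to ParentEd (paths whose first edge points into Tutoring):
  P1: Tutoring <- PeerGroup <- Attendance -> ParentEd
  P2: Tutoring <- PeerGroup -> ParentEd
  P3: Tutoring <- PeerGroup -> Motivation <- Neighborhood <- Attendance -> ParentEd
Condition 1 (no descendant of Tutoring in the set): holds — descendants of Tutoring are {ParentEd, TestScore}; none are in {Motivation, Neighborhood, PeerGroup}.
Condition 2 (every backdoor path blocked by {Motivation, Neighborhood, PeerGroup}):
  P1: blocked at chain node PeerGroup ∈ conditioning set.
  P2: blocked at fork node PeerGroup ∈ conditioning set.
  P3: blocked at fork node PeerGroup ∈ conditioning set.
{Motivation, Neighborhood, PeerGroup} satisfies the backdoor criterion.

Yes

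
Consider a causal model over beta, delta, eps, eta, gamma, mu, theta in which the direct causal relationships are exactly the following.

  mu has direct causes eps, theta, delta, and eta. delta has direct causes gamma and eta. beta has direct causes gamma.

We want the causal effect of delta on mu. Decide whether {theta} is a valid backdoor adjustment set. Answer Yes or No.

Backdoor paths from delta to mu (paths whose first edge points into delta):
  P1: delta <- eta -> mu
Condition 1 (no descendant of delta in the set): holds — descendants of delta are {mu}; none are in {theta}.
Condition 2 (every backdoor path blocked by {theta}):
  P1: open — no interior node is in the conditioning set.
{theta} does not satisfy the backdoor criterion.

No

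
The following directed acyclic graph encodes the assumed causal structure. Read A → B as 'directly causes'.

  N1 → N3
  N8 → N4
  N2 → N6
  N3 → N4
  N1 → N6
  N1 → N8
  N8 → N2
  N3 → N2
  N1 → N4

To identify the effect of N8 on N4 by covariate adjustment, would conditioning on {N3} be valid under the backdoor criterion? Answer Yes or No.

No

Backdoor paths from N8 to N4 (paths whose first edge points into N8):
  P1: N8 <- N1 -> N3 -> N4
  P2: N8 <- N1 -> N4
  P3: N8 <- N1 -> N6 <- N2 <- N3 -> N4
Condition 1 (no descendant of N8 in the set): holds — descendants of N8 are {N2, N4, N6}; none are in {N3}.
Condition 2 (every backdoor path blocked by {N3}):
  P1: blocked at chain node N3 ∈ conditioning set.
  P2: open — no interior node is in the conditioning set.
  P3: blocked at collider N6 (neither it nor any descendant is in the conditioning set).
{N3} does not satisfy the backdoor criterion.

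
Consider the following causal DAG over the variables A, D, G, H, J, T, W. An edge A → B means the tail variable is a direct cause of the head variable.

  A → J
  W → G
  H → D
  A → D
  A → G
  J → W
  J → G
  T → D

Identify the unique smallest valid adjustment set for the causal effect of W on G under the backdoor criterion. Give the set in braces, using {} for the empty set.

{J}

Variables eligible for adjustment (non-descendants of W, excluding W and G): {A, D, H, J, T}.
Backdoor paths from W to G:
  P1: W <- J <- A -> G
  P2: W <- J -> G
The empty set is not sufficient: P1 (W <- J <- A -> G) has no collider blocking it and no conditioned non-collider, so it is open.
Try {J}:
  P1: blocked at chain node J ∈ conditioning set.
  P2: blocked at fork node J ∈ conditioning set.
{J} contains no descendant of W and blocks every backdoor path.
No other singleton works — e.g. {A} leaves P2 open — so {J} is the unique smallest valid adjustment set.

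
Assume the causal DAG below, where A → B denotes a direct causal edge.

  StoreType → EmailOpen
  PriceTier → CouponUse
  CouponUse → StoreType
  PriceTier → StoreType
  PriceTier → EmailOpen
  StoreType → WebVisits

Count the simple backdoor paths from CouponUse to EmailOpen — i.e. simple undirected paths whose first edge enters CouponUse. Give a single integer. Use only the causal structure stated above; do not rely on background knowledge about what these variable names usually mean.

A backdoor path from CouponUse to EmailOpen is any simple undirected path whose first edge points into CouponUse (i.e. leaves CouponUse via a parent).
Parents of CouponUse: {PriceTier}.
Enumerating:
  P1: CouponUse <- PriceTier -> StoreType -> EmailOpen
  P2: CouponUse <- PriceTier -> EmailOpen
That exhausts the simple backdoor paths. Count: 2.

2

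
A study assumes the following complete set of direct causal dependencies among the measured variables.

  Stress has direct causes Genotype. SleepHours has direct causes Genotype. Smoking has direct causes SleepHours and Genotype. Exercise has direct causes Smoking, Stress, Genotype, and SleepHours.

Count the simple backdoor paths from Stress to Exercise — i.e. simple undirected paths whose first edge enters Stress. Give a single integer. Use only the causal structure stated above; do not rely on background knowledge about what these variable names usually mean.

5

A backdoor path from Stress to Exercise is any simple undirected path whose first edge points into Stress (i.e. leaves Stress via a parent).
Parents of Stress: {Genotype}.
Enumerating:
  P1: Stress <- Genotype -> SleepHours -> Smoking -> Exercise
  P2: Stress <- Genotype -> SleepHours -> Exercise
  P3: Stress <- Genotype -> Smoking <- SleepHours -> Exercise
  P4: Stress <- Genotype -> Smoking -> Exercise
  P5: Stress <- Genotype -> Exercise
That exhausts the simple backdoor paths. Count: 5.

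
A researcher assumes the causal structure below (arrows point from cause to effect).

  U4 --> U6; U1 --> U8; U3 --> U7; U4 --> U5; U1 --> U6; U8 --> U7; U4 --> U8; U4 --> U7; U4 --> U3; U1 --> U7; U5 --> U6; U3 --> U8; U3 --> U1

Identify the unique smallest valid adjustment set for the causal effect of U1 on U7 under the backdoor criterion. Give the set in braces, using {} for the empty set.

{U3}

Variables eligible for adjustment (non-descendants of U1, excluding U1 and U7): {U3, U4, U5}.
Backdoor paths from U1 to U7:
  P1: U1 <- U3 <- U4 -> U8 -> U7
  P2: U1 <- U3 <- U4 -> U7
  P3: U1 <- U3 -> U8 <- U4 -> U7
  P4: U1 <- U3 -> U8 -> U7
  P5: U1 <- U3 -> U7
The empty set is not sufficient: P1 (U1 <- U3 <- U4 -> U8 -> U7) has no collider blocking it and no conditioned non-collider, so it is open.
Try {U3}:
  P1: blocked at chain node U3 ∈ conditioning set.
  P2: blocked at chain node U3 ∈ conditioning set.
  P3: blocked at fork node U3 ∈ conditioning set.
  P4: blocked at fork node U3 ∈ conditioning set.
  P5: blocked at fork node U3 ∈ conditioning set.
{U3} contains no descendant of U1 and blocks every backdoor path.
No other singleton works — e.g. {U4} leaves P4 open — so {U3} is the unique smallest valid adjustment set.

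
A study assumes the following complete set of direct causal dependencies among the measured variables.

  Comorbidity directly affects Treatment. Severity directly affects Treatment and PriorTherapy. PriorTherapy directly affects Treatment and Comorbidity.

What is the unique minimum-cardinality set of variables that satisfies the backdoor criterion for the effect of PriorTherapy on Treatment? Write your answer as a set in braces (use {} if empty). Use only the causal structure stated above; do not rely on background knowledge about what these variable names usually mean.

Variables eligible for adjustment (non-descendants of PriorTherapy, excluding PriorTherapy and Treatment): {Severity}.
Backdoor paths from PriorTherapy to Treatment:
  P1: PriorTherapy <- Severity -> Treatment
The empty set is not sufficient: P1 (PriorTherapy <- Severity -> Treatment) has no collider blocking it and no conditioned non-collider, so it is open.
Try {Severity}:
  P1: blocked at fork node Severity ∈ conditioning set.
{Severity} contains no descendant of PriorTherapy and blocks every backdoor path.
{Severity} is the unique smallest valid adjustment set.

{Severity}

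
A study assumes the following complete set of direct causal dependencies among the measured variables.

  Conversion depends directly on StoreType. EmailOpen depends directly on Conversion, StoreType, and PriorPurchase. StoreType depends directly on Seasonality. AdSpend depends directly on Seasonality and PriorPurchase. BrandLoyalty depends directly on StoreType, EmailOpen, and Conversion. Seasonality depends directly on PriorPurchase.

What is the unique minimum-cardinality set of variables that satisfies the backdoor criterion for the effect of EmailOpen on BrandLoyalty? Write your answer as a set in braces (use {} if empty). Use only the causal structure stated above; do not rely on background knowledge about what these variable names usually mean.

Variables eligible for adjustment (non-descendants of EmailOpen, excluding EmailOpen and BrandLoyalty): {AdSpend, Conversion, PriorPurchase, Seasonality, StoreType}.
Backdoor paths from EmailOpen to BrandLoyalty:
  P1: EmailOpen <- PriorPurchase -> Seasonality -> StoreType -> Conversion -> BrandLoyalty
  P2: EmailOpen <- PriorPurchase -> Seasonality -> StoreType -> BrandLoyalty
  P3: EmailOpen <- PriorPurchase -> AdSpend <- Seasonality -> StoreType -> Conversion -> BrandLoyalty
  P4: EmailOpen <- PriorPurchase -> AdSpend <- Seasonality -> StoreType -> BrandLoyalty
  P5: EmailOpen <- StoreType -> Conversion -> BrandLoyalty
  P6: EmailOpen <- StoreType -> BrandLoyalty
  P7: EmailOpen <- Conversion <- StoreType -> BrandLoyalty
  P8: EmailOpen <- Conversion -> BrandLoyalty
The empty set is not sufficient: P1 (EmailOpen <- PriorPurchase -> Seasonality -> StoreType -> Conversion -> BrandLoyalty) has no collider blocking it and no conditioned non-collider, so it is open.
Try {Conversion, StoreType}:
  P1: blocked at chain node StoreType ∈ conditioning set.
  P2: blocked at chain node StoreType ∈ conditioning set.
  P3: blocked at collider AdSpend (neither it nor any descendant is in the conditioning set).
  P4: blocked at collider AdSpend (neither it nor any descendant is in the conditioning set).
  P5: blocked at fork node StoreType ∈ conditioning set.
  P6: blocked at fork node StoreType ∈ conditioning set.
  P7: blocked at chain node Conversion ∈ conditioning set.
  P8: blocked at fork node Conversion ∈ conditioning set.
{Conversion, StoreType} contains no descendant of EmailOpen and blocks every backdoor path.
Every element of {Conversion, StoreType} is needed (dropping Conversion leaves P8 open; dropping StoreType leaves P2 open), so no proper subset is valid.
Among all size-2 subsets of the eligible variables, only {Conversion, StoreType} blocks every backdoor path, so it is the unique smallest valid adjustment set.

{Conversion, StoreType}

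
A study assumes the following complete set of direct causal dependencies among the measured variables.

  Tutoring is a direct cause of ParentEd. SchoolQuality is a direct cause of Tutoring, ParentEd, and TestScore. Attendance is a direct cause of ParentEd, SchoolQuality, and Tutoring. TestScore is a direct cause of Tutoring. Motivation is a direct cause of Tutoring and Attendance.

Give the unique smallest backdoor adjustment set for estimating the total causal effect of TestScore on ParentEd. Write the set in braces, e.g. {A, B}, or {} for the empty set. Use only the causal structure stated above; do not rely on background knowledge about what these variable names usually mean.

{SchoolQuality}

Variables eligible for adjustment (non-descendants of TestScore, excluding TestScore and ParentEd): {Attendance, Motivation, SchoolQuality}.
Backdoor paths from TestScore to ParentEd:
  P1: TestScore <- SchoolQuality <- Attendance <- Motivation -> Tutoring -> ParentEd
  P2: TestScore <- SchoolQuality <- Attendance -> Tutoring -> ParentEd
  P3: TestScore <- SchoolQuality <- Attendance -> ParentEd
  P4: TestScore <- SchoolQuality -> Tutoring <- Motivation -> Attendance -> ParentEd
  P5: TestScore <- SchoolQuality -> Tutoring <- Attendance -> ParentEd
  P6: TestScore <- SchoolQuality -> Tutoring -> ParentEd
  P7: TestScore <- SchoolQuality -> ParentEd
The empty set is not sufficient: P1 (TestScore <- SchoolQuality <- Attendance <- Motivation -> Tutoring -> ParentEd) has no collider blocking it and no conditioned non-collider, so it is open.
Try {SchoolQuality}:
  P1: blocked at chain node SchoolQuality ∈ conditioning set.
  P2: blocked at chain node SchoolQuality ∈ conditioning set.
  P3: blocked at chain node SchoolQuality ∈ conditioning set.
  P4: blocked at fork node SchoolQuality ∈ conditioning set.
  P5: blocked at fork node SchoolQuality ∈ conditioning set.
  P6: blocked at fork node SchoolQuality ∈ conditioning set.
  P7: blocked at fork node SchoolQuality ∈ conditioning set.
{SchoolQuality} contains no descendant of TestScore and blocks every backdoor path.
No other singleton works — e.g. {Motivation} leaves P2 open — so {SchoolQuality} is the unique smallest valid adjustment set.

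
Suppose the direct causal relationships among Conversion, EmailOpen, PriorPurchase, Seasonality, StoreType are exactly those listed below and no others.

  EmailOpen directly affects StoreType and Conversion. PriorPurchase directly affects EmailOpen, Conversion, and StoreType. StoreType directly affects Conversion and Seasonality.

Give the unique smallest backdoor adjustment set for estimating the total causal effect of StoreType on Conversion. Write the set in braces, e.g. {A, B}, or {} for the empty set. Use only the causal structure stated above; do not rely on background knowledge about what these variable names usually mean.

{EmailOpen, PriorPurchase}

Variables eligible for adjustment (non-descendants of StoreType, excluding StoreType and Conversion): {EmailOpen, PriorPurchase}.
Backdoor paths from StoreType to Conversion:
  P1: StoreType <- PriorPurchase -> EmailOpen -> Conversion
  P2: StoreType <- PriorPurchase -> Conversion
  P3: StoreType <- EmailOpen <- PriorPurchase -> Conversion
  P4: StoreType <- EmailOpen -> Conversion
The empty set is not sufficient: P1 (StoreType <- PriorPurchase -> EmailOpen -> Conversion) has no collider blocking it and no conditioned non-collider, so it is open.
Try {EmailOpen, PriorPurchase}:
  P1: blocked at fork node PriorPurchase ∈ conditioning set.
  P2: blocked at fork node PriorPurchase ∈ conditioning set.
  P3: blocked at chain node EmailOpen ∈ conditioning set.
  P4: blocked at fork node EmailOpen ∈ conditioning set.
{EmailOpen, PriorPurchase} contains no descendant of StoreType and blocks every backdoor path.
Every element of {EmailOpen, PriorPurchase} is needed (dropping EmailOpen leaves P4 open; dropping PriorPurchase leaves P2 open), so no proper subset is valid.
Among all size-2 subsets of the eligible variables, only {EmailOpen, PriorPurchase} blocks every backdoor path, so it is the unique smallest valid adjustment set.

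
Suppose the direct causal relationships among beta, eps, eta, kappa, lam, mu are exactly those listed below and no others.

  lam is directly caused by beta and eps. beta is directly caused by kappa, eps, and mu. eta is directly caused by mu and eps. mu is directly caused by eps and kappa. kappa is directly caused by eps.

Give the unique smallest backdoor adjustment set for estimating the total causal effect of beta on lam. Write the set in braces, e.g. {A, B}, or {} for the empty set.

{eps}

Variables eligible for adjustment (non-descendants of beta, excluding beta and lam): {eps, eta, kappa, mu}.
Backdoor paths from beta to lam:
  P1: beta <- eps -> lam
  P2: beta <- kappa <- eps -> lam
  P3: beta <- kappa -> mu <- eps -> lam
  P4: beta <- kappa -> mu -> eta <- eps -> lam
  P5: beta <- mu <- eps -> lam
  P6: beta <- mu <- kappa <- eps -> lam
  P7: beta <- mu -> eta <- eps -> lam
The empty set is not sufficient: P1 (beta <- eps -> lam) has no collider blocking it and no conditioned non-collider, so it is open.
Try {eps}:
  P1: blocked at fork node eps ∈ conditioning set.
  P2: blocked at fork node eps ∈ conditioning set.
  P3: blocked at collider mu (neither it nor any descendant is in the conditioning set).
  P4: blocked at collider eta (neither it nor any descendant is in the conditioning set).
  P5: blocked at fork node eps ∈ conditioning set.
  P6: blocked at fork node eps ∈ conditioning set.
  P7: blocked at collider eta (neither it nor any descendant is in the conditioning set).
{eps} contains no descendant of beta and blocks every backdoor path.
No other singleton works — e.g. {kappa} leaves P1 open — so {eps} is the unique smallest valid adjustment set.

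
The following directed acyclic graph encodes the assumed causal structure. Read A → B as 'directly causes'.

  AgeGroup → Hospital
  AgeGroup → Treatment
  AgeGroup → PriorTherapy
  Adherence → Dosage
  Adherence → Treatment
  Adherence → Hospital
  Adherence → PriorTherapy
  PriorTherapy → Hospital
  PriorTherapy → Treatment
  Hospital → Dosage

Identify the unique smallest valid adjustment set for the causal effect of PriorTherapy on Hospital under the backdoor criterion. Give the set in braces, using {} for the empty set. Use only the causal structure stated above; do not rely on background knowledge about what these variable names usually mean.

Variables eligible for adjustment (non-descendants of PriorTherapy, excluding PriorTherapy and Hospital): {Adherence, AgeGroup}.
Backdoor paths from PriorTherapy to Hospital:
  P1: PriorTherapy <- Adherence -> Hospital
  P2: PriorTherapy <- Adherence -> Dosage <- Hospital
  P3: PriorTherapy <- Adherence -> Treatment <- AgeGroup -> Hospital
  P4: PriorTherapy <- AgeGroup -> Hospital
  P5: PriorTherapy <- AgeGroup -> Treatment <- Adherence -> Hospital
  P6: PriorTherapy <- AgeGroup -> Treatment <- Adherence -> Dosage <- Hospital
The empty set is not sufficient: P1 (PriorTherapy <- Adherence -> Hospital) has no collider blocking it and no conditioned non-collider, so it is open.
Try {Adherence, AgeGroup}:
  P1: blocked at fork node Adherence ∈ conditioning set.
  P2: blocked at fork node Adherence ∈ conditioning set.
  P3: blocked at fork node Adherence ∈ conditioning set.
  P4: blocked at fork node AgeGroup ∈ conditioning set.
  P5: blocked at fork node AgeGroup ∈ conditioning set.
  P6: blocked at fork node AgeGroup ∈ conditioning set.
{Adherence, AgeGroup} contains no descendant of PriorTherapy and blocks every backdoor path.
Every element of {Adherence, AgeGroup} is needed (dropping Adherence leaves P1 open; dropping AgeGroup leaves P4 open), so no proper subset is valid.
Among all size-2 subsets of the eligible variables, only {Adherence, AgeGroup} blocks every backdoor path, so it is the unique smallest valid adjustment set.

{Adherence, AgeGroup}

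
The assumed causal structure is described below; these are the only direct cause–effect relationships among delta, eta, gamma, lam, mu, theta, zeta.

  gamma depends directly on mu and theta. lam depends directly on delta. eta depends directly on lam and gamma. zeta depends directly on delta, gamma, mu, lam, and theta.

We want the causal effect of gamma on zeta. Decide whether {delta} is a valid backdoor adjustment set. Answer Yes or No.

No

Backdoor paths from gamma to zeta (paths whose first edge points into gamma):
  P1: gamma <- theta -> zeta
  P2: gamma <- mu -> zeta
Condition 1 (no descendant of gamma in the set): holds — descendants of gamma are {eta, zeta}; none are in {delta}.
Condition 2 (every backdoor path blocked by {delta}):
  P1: open — no interior node is in the conditioning set.
  P2: open — no interior node is in the conditioning set.
{delta} does not satisfy the backdoor criterion.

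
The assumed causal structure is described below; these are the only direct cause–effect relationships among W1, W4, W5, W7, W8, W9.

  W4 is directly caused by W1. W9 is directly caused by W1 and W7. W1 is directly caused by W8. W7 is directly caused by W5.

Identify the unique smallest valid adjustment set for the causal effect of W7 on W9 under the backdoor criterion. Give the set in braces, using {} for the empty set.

Variables eligible for adjustment (non-descendants of W7, excluding W7 and W9): {W1, W4, W5, W8}.
Backdoor paths from W7 to W9:
  (none)
With no backdoor paths the empty set already satisfies the criterion, and it is trivially minimal.

{}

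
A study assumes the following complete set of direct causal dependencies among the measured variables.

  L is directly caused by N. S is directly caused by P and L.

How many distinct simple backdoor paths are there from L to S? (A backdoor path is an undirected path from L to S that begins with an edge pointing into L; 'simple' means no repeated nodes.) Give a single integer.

0

A backdoor path from L to S is any simple undirected path whose first edge points into L (i.e. leaves L via a parent).
Parents of L: {N}.
No simple path from any parent of L reaches S without revisiting L, so there are no backdoor paths.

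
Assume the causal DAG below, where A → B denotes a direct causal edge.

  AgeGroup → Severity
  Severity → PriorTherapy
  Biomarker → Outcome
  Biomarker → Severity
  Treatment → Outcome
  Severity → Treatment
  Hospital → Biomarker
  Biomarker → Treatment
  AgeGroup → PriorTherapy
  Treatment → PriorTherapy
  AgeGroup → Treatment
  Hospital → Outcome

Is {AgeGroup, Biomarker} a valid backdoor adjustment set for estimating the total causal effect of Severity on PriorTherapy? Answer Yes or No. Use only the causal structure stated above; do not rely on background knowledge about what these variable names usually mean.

Yes

Backdoor paths from Severity to PriorTherapy (paths whose first edge points into Severity):
  P1: Severity <- Biomarker <- Hospital -> Outcome <- Treatment <- AgeGroup -> PriorTherapy
  P2: Severity <- Biomarker <- Hospital -> Outcome <- Treatment -> PriorTherapy
  P3: Severity <- Biomarker -> Treatment <- AgeGroup -> PriorTherapy
  P4: Severity <- Biomarker -> Treatment -> PriorTherapy
  P5: Severity <- Biomarker -> Outcome <- Treatment <- AgeGroup -> PriorTherapy
  P6: Severity <- Biomarker -> Outcome <- Treatment -> PriorTherapy
  P7: Severity <- AgeGroup -> Treatment -> PriorTherapy
  P8: Severity <- AgeGroup -> PriorTherapy
Condition 1 (no descendant of Severity in the set): holds — descendants of Severity are {Outcome, PriorTherapy, Treatment}; none are in {AgeGroup, Biomarker}.
Condition 2 (every backdoor path blocked by {AgeGroup, Biomarker}):
  P1: blocked at chain node Biomarker ∈ conditioning set.
  P2: blocked at chain node Biomarker ∈ conditioning set.
  P3: blocked at fork node Biomarker ∈ conditioning set.
  P4: blocked at fork node Biomarker ∈ conditioning set.
  P5: blocked at fork node Biomarker ∈ conditioning set.
  P6: blocked at fork node Biomarker ∈ conditioning set.
  P7: blocked at fork node AgeGroup ∈ conditioning set.
  P8: blocked at fork node AgeGroup ∈ conditioning set.
{AgeGroup, Biomarker} satisfies the backdoor criterion.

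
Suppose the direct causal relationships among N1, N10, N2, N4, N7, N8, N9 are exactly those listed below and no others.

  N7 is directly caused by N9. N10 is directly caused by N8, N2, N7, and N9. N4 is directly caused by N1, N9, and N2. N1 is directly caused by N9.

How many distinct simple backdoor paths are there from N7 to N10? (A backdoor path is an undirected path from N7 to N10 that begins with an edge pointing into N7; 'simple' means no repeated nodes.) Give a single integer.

3

A backdoor path from N7 to N10 is any simple undirected path whose first edge points into N7 (i.e. leaves N7 via a parent).
Parents of N7: {N9}.
Enumerating:
  P1: N7 <- N9 -> N1 -> N4 <- N2 -> N10
  P2: N7 <- N9 -> N10
  P3: N7 <- N9 -> N4 <- N2 -> N10
That exhausts the simple backdoor paths. Count: 3.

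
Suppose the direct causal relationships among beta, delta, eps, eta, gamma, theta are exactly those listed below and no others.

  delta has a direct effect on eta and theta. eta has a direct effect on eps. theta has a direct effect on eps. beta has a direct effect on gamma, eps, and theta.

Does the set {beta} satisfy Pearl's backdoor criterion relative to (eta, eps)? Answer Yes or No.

Backdoor paths from eta to eps (paths whose first edge points into eta):
  P1: eta <- delta -> theta <- beta -> eps
  P2: eta <- delta -> theta -> eps
Condition 1 (no descendant of eta in the set): holds — descendants of eta are {eps}; none are in {beta}.
Condition 2 (every backdoor path blocked by {beta}):
  P1: blocked at collider theta (neither it nor any descendant is in the conditioning set).
  P2: open — no interior node is in the conditioning set.
{beta} does not satisfy the backdoor criterion.

No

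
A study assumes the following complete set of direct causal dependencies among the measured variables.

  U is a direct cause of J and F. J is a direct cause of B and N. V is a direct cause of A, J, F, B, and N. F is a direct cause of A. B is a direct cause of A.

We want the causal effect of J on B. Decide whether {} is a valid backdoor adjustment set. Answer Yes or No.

No

Backdoor paths from J to B (paths whose first edge points into J):
  P1: J <- V -> B
  P2: J <- V -> F -> A <- B
  P3: J <- V -> A <- B
  P4: J <- U -> F <- V -> B
  P5: J <- U -> F <- V -> A <- B
  P6: J <- U -> F -> A <- V -> B
  P7: J <- U -> F -> A <- B
Condition 1 (no descendant of J in the set): holds — descendants of J are {A, B, N}; none are in {}.
Condition 2 (every backdoor path blocked by {}):
  P1: open — no interior node is in the conditioning set.
  P2: blocked at collider A (neither it nor any descendant is in the conditioning set).
  P3: blocked at collider A (neither it nor any descendant is in the conditioning set).
  P4: blocked at collider F (neither it nor any descendant is in the conditioning set).
  P5: blocked at collider F (neither it nor any descendant is in the conditioning set).
  P6: blocked at collider A (neither it nor any descendant is in the conditioning set).
  P7: blocked at collider A (neither it nor any descendant is in the conditioning set).
{} does not satisfy the backdoor criterion.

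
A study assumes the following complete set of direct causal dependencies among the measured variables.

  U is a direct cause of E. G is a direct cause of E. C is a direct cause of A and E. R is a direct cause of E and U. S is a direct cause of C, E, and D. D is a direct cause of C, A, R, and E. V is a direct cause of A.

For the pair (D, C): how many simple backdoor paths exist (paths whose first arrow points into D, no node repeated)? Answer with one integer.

A backdoor path from D to C is any simple undirected path whose first edge points into D (i.e. leaves D via a parent).
Parents of D: {S}.
Enumerating:
  P1: D <- S -> C
  P2: D <- S -> E <- C
That exhausts the simple backdoor paths. Count: 2.

2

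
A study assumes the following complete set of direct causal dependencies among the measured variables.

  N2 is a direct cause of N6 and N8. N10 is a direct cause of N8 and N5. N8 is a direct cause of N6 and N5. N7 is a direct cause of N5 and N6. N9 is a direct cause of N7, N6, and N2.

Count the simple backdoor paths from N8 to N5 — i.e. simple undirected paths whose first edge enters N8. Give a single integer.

A backdoor path from N8 to N5 is any simple undirected path whose first edge points into N8 (i.e. leaves N8 via a parent).
Parents of N8: {N10, N2}.
Enumerating:
  P1: N8 <- N2 <- N9 -> N7 -> N5
  P2: N8 <- N2 <- N9 -> N6 <- N7 -> N5
  P3: N8 <- N2 -> N6 <- N9 -> N7 -> N5
  P4: N8 <- N2 -> N6 <- N7 -> N5
  P5: N8 <- N10 -> N5
That exhausts the simple backdoor paths. Count: 5.

5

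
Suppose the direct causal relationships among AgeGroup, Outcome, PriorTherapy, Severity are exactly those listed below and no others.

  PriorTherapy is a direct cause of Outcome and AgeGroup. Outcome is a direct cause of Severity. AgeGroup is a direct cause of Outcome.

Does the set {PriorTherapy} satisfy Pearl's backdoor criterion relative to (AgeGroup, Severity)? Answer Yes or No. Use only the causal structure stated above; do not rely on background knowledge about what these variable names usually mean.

Backdoor paths from AgeGroup to Severity (paths whose first edge points into AgeGroup):
  P1: AgeGroup <- PriorTherapy -> Outcome -> Severity
Condition 1 (no descendant of AgeGroup in the set): holds — descendants of AgeGroup are {Outcome, Severity}; none are in {PriorTherapy}.
Condition 2 (every backdoor path blocked by {PriorTherapy}):
  P1: blocked at fork node PriorTherapy ∈ conditioning set.
{PriorTherapy} satisfies the backdoor criterion.

Yes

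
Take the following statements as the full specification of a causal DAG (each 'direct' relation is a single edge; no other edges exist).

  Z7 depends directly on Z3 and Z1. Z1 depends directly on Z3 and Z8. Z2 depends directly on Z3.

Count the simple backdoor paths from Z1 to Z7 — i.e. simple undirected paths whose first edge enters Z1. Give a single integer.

A backdoor path from Z1 to Z7 is any simple undirected path whose first edge points into Z1 (i.e. leaves Z1 via a parent).
Parents of Z1: {Z3, Z8}.
Enumerating:
  P1: Z1 <- Z3 -> Z7
That exhausts the simple backdoor paths. Count: 1.

1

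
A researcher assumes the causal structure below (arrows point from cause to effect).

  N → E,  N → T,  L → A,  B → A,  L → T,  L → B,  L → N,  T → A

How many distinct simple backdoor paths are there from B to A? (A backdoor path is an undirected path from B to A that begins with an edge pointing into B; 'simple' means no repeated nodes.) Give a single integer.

3

A backdoor path from B to A is any simple undirected path whose first edge points into B (i.e. leaves B via a parent).
Parents of B: {L}.
Enumerating:
  P1: B <- L -> N -> T -> A
  P2: B <- L -> T -> A
  P3: B <- L -> A
That exhausts the simple backdoor paths. Count: 3.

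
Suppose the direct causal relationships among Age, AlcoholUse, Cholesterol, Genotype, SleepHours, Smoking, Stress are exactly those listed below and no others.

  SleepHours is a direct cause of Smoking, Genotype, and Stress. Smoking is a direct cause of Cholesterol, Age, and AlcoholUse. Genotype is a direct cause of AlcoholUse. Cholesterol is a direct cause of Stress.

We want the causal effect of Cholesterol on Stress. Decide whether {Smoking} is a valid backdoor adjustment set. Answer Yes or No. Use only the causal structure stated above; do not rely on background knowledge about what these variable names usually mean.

Backdoor paths from Cholesterol to Stress (paths whose first edge points into Cholesterol):
  P1: Cholesterol <- Smoking <- SleepHours -> Stress
  P2: Cholesterol <- Smoking -> AlcoholUse <- Genotype <- SleepHours -> Stress
Condition 1 (no descendant of Cholesterol in the set): holds — descendants of Cholesterol are {Stress}; none are in {Smoking}.
Condition 2 (every backdoor path blocked by {Smoking}):
  P1: blocked at chain node Smoking ∈ conditioning set.
  P2: blocked at fork node Smoking ∈ conditioning set.
{Smoking} satisfies the backdoor criterion.

Yes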